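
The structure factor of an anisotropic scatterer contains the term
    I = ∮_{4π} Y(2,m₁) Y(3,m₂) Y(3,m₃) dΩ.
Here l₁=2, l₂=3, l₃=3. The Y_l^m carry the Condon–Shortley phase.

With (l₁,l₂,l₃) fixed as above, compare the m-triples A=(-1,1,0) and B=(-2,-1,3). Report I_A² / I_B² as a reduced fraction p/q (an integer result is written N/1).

l's match ⇒ only the (l;m) 3-j factors differ between A and B.
A: triangle coeff Δ(2,3,3) = 1/3780; Σ_t [1,2]: t=1:−1/12 t=2:+1/8 = 1/24; (3j)²=1/210 [(2 3 3; -1 1 0)], sign=-1
B: triangle coeff Δ(2,3,3) = 1/3780; Σ_t [2,2]: t=2:+1/96 = 1/96; (3j)²=1/42 [(2 3 3; -2 -1 3)], sign=+1
I_A²/I_B² = (1/210)/(1/42) = 1/5

1/5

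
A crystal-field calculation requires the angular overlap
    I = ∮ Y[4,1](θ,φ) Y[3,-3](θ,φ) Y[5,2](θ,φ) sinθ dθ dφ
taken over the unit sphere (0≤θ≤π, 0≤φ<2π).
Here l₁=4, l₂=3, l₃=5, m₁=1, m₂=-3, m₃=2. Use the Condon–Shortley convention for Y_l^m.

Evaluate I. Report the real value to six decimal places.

-0.179179

Checks pass: Σm=0; 12 even; l₃=5∈[1,7].
(2·4+1)(2·3+1)(2·5+1) = 693
Δ: 2! 6! 4! / 13! → 1/180180
sum: t=0:+1/576 t=1:−1/144 t=2:+1/576 = -1/288
3j²(4 3 5; 0 0 0) = Δ·Π!·Σ² = 20/1001  (sign +1)
sum: t=0:+1/1728 = 1/1728
3j²(4 3 5; 1 -3 2) = Δ·Π!·Σ² = 25/858  (sign -1)
combine: 4πI² = 693·20/1001·25/858 = 750/1859
take √, sign -1: I = -0.17917854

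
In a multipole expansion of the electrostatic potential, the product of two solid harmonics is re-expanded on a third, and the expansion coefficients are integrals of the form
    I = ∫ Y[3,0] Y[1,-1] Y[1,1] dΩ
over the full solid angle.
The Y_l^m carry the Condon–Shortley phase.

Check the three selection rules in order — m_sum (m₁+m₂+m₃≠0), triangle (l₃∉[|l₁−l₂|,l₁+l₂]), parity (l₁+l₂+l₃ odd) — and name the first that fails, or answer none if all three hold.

triangle

azimuthal sum: 0 − 1 + 1 = 0  ✓
2 ≤ 1 ≤ 4 (triangle on l)  ✗
L = 3 + 1 + 1 = 5 (odd)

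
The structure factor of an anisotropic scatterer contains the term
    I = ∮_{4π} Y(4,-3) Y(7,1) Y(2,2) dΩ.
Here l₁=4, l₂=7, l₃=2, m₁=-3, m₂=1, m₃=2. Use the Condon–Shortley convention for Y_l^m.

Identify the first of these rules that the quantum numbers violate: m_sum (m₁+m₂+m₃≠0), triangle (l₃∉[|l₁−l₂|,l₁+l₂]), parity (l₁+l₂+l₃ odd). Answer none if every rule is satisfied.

m₁+m₂+m₃ = -3 + 1 + 2 = 0  ✓
triangle: |4−7|=3 ≤ l₃=2 ≤ 4+7=11  ✗
parity: l₁+l₂+l₃ = 13 is odd

triangle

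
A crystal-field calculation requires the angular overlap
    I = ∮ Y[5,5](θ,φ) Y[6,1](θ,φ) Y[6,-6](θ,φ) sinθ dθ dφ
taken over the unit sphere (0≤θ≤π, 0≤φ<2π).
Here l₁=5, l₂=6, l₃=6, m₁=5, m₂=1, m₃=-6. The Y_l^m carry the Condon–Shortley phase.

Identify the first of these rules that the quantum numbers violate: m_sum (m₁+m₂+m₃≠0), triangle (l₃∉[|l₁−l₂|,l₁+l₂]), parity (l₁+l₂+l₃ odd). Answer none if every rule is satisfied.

parity

azimuthal sum: 5 + 1 − 6 = 0  ✓
1 ≤ 6 ≤ 11 (triangle on l)  ✓
L = 5 + 6 + 6 = 17 (odd)  ✗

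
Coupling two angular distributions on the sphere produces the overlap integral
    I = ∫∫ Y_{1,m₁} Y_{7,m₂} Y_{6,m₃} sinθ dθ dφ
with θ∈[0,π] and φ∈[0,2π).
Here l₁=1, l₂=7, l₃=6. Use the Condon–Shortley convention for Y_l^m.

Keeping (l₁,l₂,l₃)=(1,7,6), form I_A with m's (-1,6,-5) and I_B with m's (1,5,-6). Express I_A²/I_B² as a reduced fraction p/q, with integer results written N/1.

78/1

Same 1,7,6: normalisation and zero-m 3j drop out of the ratio.
A: Δ: 2! 0! 12! / 15! → 1/1365; sum: t=2:+1/79833600 = 1/79833600; 3j²(1 7 6; -1 6 -5) = Δ·Π!·Σ² = 2/35  (sign -1)
B: Δ: 2! 0! 12! / 15! → 1/1365; sum: t=0:+1/958003200 = 1/958003200; 3j²(1 7 6; 1 5 -6) = Δ·Π!·Σ² = 1/1365  (sign +1)
I_A²/I_B² = (2/35)/(1/1365) = 78/1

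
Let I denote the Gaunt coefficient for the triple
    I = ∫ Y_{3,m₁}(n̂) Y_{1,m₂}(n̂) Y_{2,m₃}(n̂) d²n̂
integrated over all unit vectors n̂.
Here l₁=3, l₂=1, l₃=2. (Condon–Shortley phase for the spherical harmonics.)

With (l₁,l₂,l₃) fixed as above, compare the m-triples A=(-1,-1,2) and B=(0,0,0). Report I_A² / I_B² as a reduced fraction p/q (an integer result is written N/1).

1/9

Same 3,1,2: normalisation and zero-m 3j drop out of the ratio.
A: Δ: 2! 4! 0! / 7! → 1/105; sum: t=0:+1/48 = 1/48; 3j²(3 1 2; -1 -1 2) = Δ·Π!·Σ² = 1/105  (sign +1)
B: Δ: 2! 4! 0! / 7! → 1/105; sum: t=1:−1/4 = -1/4; 3j²(3 1 2; 0 0 0) = Δ·Π!·Σ² = 3/35  (sign -1)
I_A²/I_B² = (1/105)/(3/35) = 1/9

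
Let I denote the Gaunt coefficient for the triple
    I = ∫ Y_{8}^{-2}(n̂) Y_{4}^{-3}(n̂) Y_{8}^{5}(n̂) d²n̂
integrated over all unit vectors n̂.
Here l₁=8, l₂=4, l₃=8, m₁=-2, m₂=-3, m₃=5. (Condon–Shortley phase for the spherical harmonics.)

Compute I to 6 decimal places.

0.153303

Rules hold: Σm=0, L=20 even, 4≤8≤12.
N = 17·9·17 = 2601
Δ = 4!·12!·4!/21! = 1/185175900
Racah Σ t=0..4: t=0:+1/557383680 t=1:−1/21772800 t=2:+1/8294400 t=3:−1/21772800 t=4:+1/557383680 = 1/30965760
⇒ 3j(8 4 8; 0 0 0)² = 36/4199, sgn +1
Racah Σ t=0..1: t=0:+1/1045094400 t=1:−1/313528320 = -1/447897600
⇒ 3j(8 4 8; -2 -3 5)² = 77/5814, sgn +1
4πI² = N·(3j₀)²·(3jₘ)² = 1386/4693
I = +1·√(0.295333/4π) = 0.15330327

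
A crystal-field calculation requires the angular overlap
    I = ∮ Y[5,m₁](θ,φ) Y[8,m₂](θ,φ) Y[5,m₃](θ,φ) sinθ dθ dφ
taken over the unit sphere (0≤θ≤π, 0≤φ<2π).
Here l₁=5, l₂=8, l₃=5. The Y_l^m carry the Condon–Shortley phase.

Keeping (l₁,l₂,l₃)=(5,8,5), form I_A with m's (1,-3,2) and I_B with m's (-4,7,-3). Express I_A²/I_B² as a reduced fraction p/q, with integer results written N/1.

27/26

Shared (l₁,l₂,l₃)=(5,8,5): N and (l;000)² cancel in I_A²/I_B².
A: Δ = 8!·2!·8!/19! = 1/37413090; Racah Σ t=2..4: t=2:+1/2073600 t=3:−1/1036800 t=4:+1/5806080 = -1/3225600; ⇒ 3j(5 8 5; 1 -3 2)² = 27/4199, sgn +1
B: Δ = 8!·2!·8!/19! = 1/37413090; Racah Σ t=7..8: t=7:−1/406425600 t=8:+1/203212800 = 1/406425600; ⇒ 3j(5 8 5; -4 7 -3)² = 2/323, sgn +1
I_A²/I_B² = (27/4199)/(2/323) = 27/26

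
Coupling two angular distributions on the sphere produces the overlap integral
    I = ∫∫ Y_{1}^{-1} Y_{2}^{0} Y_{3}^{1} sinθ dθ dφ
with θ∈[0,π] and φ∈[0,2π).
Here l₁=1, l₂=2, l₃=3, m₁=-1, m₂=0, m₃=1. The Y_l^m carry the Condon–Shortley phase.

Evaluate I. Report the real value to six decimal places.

-0.202301

Checks pass: Σm=0; 6 even; l₃=3∈[1,3].
(2·1+1)(2·2+1)(2·3+1) = 105
Δ: 0! 2! 4! / 7! → 1/105
sum: t=0:+1/4 = 1/4
3j²(1 2 3; 0 0 0) = Δ·Π!·Σ² = 3/35  (sign -1)
sum: t=0:+1/8 = 1/8
3j²(1 2 3; -1 0 1) = Δ·Π!·Σ² = 2/35  (sign +1)
combine: 4πI² = 105·3/35·2/35 = 18/35
take √, sign -1: I = -0.20230066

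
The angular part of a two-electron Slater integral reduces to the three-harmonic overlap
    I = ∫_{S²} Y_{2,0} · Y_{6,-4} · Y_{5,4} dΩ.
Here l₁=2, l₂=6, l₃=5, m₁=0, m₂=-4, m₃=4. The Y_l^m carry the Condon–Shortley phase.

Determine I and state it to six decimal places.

0.000000

Σlᵢ=13 odd — θ-integrand is odd under cosθ→−cosθ; I=0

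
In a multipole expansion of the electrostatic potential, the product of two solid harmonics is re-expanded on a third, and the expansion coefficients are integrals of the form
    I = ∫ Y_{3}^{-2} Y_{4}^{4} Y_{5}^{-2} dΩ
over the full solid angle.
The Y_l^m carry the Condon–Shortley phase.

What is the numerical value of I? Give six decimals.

-0.109480

Checks pass: Σm=0; 12 even; l₃=5∈[1,7].
(2·3+1)(2·4+1)(2·5+1) = 693
Δ: 2! 4! 6! / 13! → 1/180180
sum: t=0:+1/576 t=1:−1/144 t=2:+1/576 = -1/288
3j²(3 4 5; 0 0 0) = Δ·Π!·Σ² = 20/1001  (sign +1)
sum: t=2:+1/8640 = 1/8640
3j²(3 4 5; -2 4 -2) = Δ·Π!·Σ² = 14/1287  (sign -1)
combine: 4πI² = 693·20/1001·14/1287 = 280/1859
take √, sign -1: I = -0.10947990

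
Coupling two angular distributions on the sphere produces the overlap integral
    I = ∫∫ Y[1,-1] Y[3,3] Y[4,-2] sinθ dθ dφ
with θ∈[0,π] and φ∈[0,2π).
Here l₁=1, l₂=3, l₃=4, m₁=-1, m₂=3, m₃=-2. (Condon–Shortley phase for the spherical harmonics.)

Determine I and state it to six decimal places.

m-sum 0 ✓  L=8 even ✓  2≤4≤4 ✓
Π(2lᵢ+1) = 3×7×9 = 189
triangle coeff Δ(1,3,4) = 1/252
Σ_t [0,0]: t=0:+1/36 = 1/36
(3j)²=4/63 [(1 3 4; 0 0 0)], sign=+1
Σ_t [0,0]: t=0:+1/1440 = 1/1440
(3j)²=1/252 [(1 3 4; -1 3 -2)], sign=+1
⇒ 4πI² = 1/21
I = (+1)√(1/21/(4π)) = 0.06155813

0.061558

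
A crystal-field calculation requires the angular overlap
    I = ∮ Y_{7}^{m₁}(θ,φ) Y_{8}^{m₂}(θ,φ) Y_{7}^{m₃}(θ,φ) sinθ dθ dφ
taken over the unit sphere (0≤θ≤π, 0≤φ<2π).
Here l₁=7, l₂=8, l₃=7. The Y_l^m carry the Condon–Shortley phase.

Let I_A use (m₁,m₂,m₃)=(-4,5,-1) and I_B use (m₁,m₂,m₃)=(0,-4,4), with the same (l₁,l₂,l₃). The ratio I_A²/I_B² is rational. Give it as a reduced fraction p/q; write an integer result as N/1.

7514/2527

l's match ⇒ only the (l;m) 3-j factors differ between A and B.
A: triangle coeff Δ(7,8,7) = 1/22086194130; Σ_t [5,8]: t=5:−1/20901888000 t=6:+1/870912000 t=7:−1/348364800 t=8:+1/1045094400 = -17/20901888000; (3j)²=17/2185 [(7 8 7; -4 5 -1)], sign=-1
B: triangle coeff Δ(7,8,7) = 1/22086194130; Σ_t [1,4]: t=1:−1/2612736000 t=2:+1/248832000 t=3:−1/174182400 t=4:+1/836075520 = -19/20901888000; (3j)²=133/50830 [(7 8 7; 0 -4 4)], sign=+1
I_A²/I_B² = (17/2185)/(133/50830) = 7514/2527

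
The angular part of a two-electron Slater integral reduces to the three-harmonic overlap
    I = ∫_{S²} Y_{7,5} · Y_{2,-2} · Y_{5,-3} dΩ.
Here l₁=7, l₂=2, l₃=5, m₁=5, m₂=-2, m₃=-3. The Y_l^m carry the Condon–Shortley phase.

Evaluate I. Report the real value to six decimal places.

-0.252127

m-sum 0 ✓  L=14 even ✓  5≤5≤9 ✓
Π(2lᵢ+1) = 15×5×11 = 825
triangle coeff Δ(7,2,5) = 1/15015
Σ_t [2,2]: t=2:+1/57600 = 1/57600
(3j)²=21/715 [(7 2 5; 0 0 0)], sign=-1
Σ_t [0,0]: t=0:+1/1935360 = 1/1935360
(3j)²=3/91 [(7 2 5; 5 -2 -3)], sign=+1
⇒ 4πI² = 135/169
I = (-1)√(135/169/(4π)) = -0.25212656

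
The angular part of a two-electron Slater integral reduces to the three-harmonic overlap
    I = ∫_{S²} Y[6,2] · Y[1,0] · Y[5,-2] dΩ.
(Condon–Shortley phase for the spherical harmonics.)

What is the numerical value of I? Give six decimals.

0.231133

Checks pass: Σm=0; 12 even; l₃=5∈[5,7].
(2·6+1)(2·1+1)(2·5+1) = 429
Δ: 2! 10! 0! / 13! → 1/858
sum: t=1:−1/14400 = -1/14400
3j²(6 1 5; 0 0 0) = Δ·Π!·Σ² = 6/143  (sign +1)
sum: t=1:−1/30240 = -1/30240
3j²(6 1 5; 2 0 -2) = Δ·Π!·Σ² = 16/429  (sign +1)
combine: 4πI² = 429·6/143·16/429 = 96/143
take √, sign +1: I = 0.23113338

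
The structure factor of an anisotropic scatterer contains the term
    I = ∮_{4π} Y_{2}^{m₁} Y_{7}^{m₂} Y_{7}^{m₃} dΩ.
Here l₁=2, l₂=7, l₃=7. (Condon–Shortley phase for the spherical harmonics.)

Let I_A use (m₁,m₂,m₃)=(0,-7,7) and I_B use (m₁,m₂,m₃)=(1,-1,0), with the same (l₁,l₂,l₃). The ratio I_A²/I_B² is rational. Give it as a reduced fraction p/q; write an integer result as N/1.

1183/12

l's match ⇒ only the (l;m) 3-j factors differ between A and B.
A: triangle coeff Δ(2,7,7) = 1/185640; Σ_t [0,0]: t=0:+1/1916006400 = 1/1916006400; (3j)²=91/2040 [(2 7 7; 0 -7 7)], sign=+1
B: triangle coeff Δ(2,7,7) = 1/185640; Σ_t [0,1]: t=0:+1/1036800 t=1:−1/1209600 = 1/7257600; (3j)²=1/2210 [(2 7 7; 1 -1 0)], sign=-1
I_A²/I_B² = (91/2040)/(1/2210) = 1183/12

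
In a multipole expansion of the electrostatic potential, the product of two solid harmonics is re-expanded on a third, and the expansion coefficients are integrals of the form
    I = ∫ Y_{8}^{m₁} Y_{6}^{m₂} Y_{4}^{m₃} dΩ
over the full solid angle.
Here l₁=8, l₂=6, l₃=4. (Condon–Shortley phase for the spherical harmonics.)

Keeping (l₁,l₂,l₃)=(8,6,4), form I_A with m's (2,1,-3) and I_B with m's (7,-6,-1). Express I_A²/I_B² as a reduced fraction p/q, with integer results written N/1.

637/1089

Same 8,6,4: normalisation and zero-m 3j drop out of the ratio.
A: Δ: 10! 6! 2! / 19! → 1/23279256; sum: t=5:−1/3456000 t=6:+1/12441600 = -13/62208000; 3j²(8 6 4; 2 1 -3) = Δ·Π!·Σ² = 637/42636  (sign +1)
B: Δ: 10! 6! 2! / 19! → 1/23279256; sum: t=0:+1/870912000 = 1/870912000; 3j²(8 6 4; 7 -6 -1) = Δ·Π!·Σ² = 33/1292  (sign -1)
I_A²/I_B² = (637/42636)/(33/1292) = 637/1089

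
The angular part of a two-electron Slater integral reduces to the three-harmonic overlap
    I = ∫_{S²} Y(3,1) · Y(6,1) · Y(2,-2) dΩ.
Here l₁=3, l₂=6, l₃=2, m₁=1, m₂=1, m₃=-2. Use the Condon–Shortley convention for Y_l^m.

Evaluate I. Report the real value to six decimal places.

0.000000

l₃=2 ∉ [3,9] — triangle fails ⇒ I = 0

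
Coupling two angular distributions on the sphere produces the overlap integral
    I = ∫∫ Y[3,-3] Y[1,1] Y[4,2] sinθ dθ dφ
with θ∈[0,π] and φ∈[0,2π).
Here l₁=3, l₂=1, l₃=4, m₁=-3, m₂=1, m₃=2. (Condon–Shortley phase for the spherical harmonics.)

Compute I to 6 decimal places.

m-sum 0 ✓  L=8 even ✓  2≤4≤4 ✓
Π(2lᵢ+1) = 7×3×9 = 189
triangle coeff Δ(3,1,4) = 1/252
Σ_t [0,0]: t=0:+1/36 = 1/36
(3j)²=4/63 [(3 1 4; 0 0 0)], sign=+1
Σ_t [0,0]: t=0:+1/1440 = 1/1440
(3j)²=1/252 [(3 1 4; -3 1 2)], sign=+1
⇒ 4πI² = 1/21
I = (+1)√(1/21/(4π)) = 0.06155813

0.061558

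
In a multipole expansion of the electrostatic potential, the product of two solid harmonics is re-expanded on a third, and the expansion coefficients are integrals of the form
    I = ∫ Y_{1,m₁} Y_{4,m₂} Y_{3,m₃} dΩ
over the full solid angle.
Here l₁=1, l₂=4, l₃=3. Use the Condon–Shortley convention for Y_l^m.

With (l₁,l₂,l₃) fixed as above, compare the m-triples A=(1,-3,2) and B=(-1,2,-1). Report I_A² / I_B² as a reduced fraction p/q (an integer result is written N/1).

7/5

Same 1,4,3: normalisation and zero-m 3j drop out of the ratio.
A: Δ: 2! 0! 6! / 9! → 1/252; sum: t=0:+1/240 = 1/240; 3j²(1 4 3; 1 -3 2) = Δ·Π!·Σ² = 1/12  (sign -1)
B: Δ: 2! 0! 6! / 9! → 1/252; sum: t=2:+1/96 = 1/96; 3j²(1 4 3; -1 2 -1) = Δ·Π!·Σ² = 5/84  (sign +1)
I_A²/I_B² = (1/12)/(5/84) = 7/5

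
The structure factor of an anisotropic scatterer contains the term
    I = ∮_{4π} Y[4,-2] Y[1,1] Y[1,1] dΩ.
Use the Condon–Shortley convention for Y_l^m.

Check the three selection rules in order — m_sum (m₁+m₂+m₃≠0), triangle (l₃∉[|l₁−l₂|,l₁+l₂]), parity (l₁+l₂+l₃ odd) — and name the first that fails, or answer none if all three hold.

triangle

azimuthal sum: -2 + 1 + 1 = 0  ✓
3 ≤ 1 ≤ 5 (triangle on l)  ✗
L = 4 + 1 + 1 = 6 (even)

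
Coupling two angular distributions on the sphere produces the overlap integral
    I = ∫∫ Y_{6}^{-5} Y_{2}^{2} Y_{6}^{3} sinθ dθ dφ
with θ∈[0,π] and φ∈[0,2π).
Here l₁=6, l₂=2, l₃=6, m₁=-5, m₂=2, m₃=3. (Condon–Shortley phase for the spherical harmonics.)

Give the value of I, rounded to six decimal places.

m-sum 0 ✓  L=14 even ✓  4≤6≤8 ✓
Π(2lᵢ+1) = 13×5×13 = 845
triangle coeff Δ(6,2,6) = 1/90090
Σ_t [0,2]: t=0:+1/69120 t=1:−1/14400 t=2:+1/69120 = -7/172800
(3j)²=14/715 [(6 2 6; 0 0 0)], sign=-1
Σ_t [2,2]: t=2:+1/1451520 = 1/1451520
(3j)²=1/91 [(6 2 6; -5 2 3)], sign=-1
⇒ 4πI² = 2/11
I = (+1)√(2/11/(4π)) = 0.12028562

0.120286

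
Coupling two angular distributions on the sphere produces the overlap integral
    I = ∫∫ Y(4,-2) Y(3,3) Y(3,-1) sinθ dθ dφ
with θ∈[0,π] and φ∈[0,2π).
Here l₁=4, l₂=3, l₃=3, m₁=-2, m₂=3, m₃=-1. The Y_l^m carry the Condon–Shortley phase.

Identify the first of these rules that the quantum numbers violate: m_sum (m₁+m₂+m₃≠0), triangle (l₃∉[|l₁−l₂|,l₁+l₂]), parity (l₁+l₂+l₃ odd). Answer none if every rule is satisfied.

Σmᵢ = 0  ✓
l₃∈[|l₁−l₂|,l₁+l₂]=[1,7], have l₃=3  ✓
Σlᵢ = 10 ⇒ even  ✓

none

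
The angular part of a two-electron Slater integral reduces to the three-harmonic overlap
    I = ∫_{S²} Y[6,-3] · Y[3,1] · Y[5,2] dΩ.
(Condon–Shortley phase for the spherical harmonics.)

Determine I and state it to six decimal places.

-0.152880

Checks pass: Σm=0; 14 even; l₃=5∈[3,9].
(2·6+1)(2·3+1)(2·5+1) = 1001
Δ: 4! 8! 2! / 15! → 1/675675
sum: t=1:−1/8640 t=2:+1/2304 t=3:−1/8640 = 7/34560
3j²(6 3 5; 0 0 0) = Δ·Π!·Σ² = 7/429  (sign -1)
sum: t=2:+1/40320 t=3:−1/8640 t=4:+1/34560 = -1/16128
3j²(6 3 5; -3 1 2) = Δ·Π!·Σ² = 18/1001  (sign +1)
combine: 4πI² = 1001·7/429·18/1001 = 42/143
take √, sign -1: I = -0.15288036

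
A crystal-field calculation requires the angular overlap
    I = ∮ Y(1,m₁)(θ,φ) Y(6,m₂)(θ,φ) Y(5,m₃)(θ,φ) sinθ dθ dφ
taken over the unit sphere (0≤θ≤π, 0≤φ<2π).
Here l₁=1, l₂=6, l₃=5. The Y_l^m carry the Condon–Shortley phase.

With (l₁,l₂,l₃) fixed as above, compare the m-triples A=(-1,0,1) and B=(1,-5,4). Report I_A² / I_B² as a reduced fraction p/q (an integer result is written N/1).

3/11

Shared (l₁,l₂,l₃)=(1,6,5): N and (l;000)² cancel in I_A²/I_B².
A: Δ = 2!·0!·10!/13! = 1/858; Racah Σ t=2..2: t=2:+1/34560 = 1/34560; ⇒ 3j(1 6 5; -1 0 1)² = 5/286, sgn +1
B: Δ = 2!·0!·10!/13! = 1/858; Racah Σ t=0..0: t=0:+1/725760 = 1/725760; ⇒ 3j(1 6 5; 1 -5 4)² = 5/78, sgn -1
I_A²/I_B² = (5/286)/(5/78) = 3/11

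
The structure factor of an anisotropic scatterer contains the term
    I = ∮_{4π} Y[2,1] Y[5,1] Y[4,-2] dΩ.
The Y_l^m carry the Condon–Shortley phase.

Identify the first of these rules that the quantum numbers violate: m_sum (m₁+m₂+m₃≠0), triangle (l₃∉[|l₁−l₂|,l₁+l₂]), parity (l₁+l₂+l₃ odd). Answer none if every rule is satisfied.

Σmᵢ = 0  ✓
l₃∈[|l₁−l₂|,l₁+l₂]=[3,7], have l₃=4  ✓
Σlᵢ = 11 ⇒ odd  ✗

parity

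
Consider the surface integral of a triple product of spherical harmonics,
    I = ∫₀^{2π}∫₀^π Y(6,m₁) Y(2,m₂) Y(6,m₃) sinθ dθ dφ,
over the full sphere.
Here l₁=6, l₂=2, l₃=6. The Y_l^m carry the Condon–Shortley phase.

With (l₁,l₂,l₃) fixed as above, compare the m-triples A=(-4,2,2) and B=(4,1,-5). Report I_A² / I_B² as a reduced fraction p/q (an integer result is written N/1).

Same 6,2,6: normalisation and zero-m 3j drop out of the ratio.
A: Δ: 2! 10! 2! / 15! → 1/90090; sum: t=2:+1/322560 = 1/322560; 3j²(6 2 6; -4 2 2) = Δ·Π!·Σ² = 18/1001  (sign +1)
B: Δ: 2! 10! 2! / 15! → 1/90090; sum: t=1:−1/725760 t=2:+1/7257600 = -1/806400; 3j²(6 2 6; 4 1 -5) = Δ·Π!·Σ² = 27/910  (sign +1)
I_A²/I_B² = (18/1001)/(27/910) = 20/33

20/33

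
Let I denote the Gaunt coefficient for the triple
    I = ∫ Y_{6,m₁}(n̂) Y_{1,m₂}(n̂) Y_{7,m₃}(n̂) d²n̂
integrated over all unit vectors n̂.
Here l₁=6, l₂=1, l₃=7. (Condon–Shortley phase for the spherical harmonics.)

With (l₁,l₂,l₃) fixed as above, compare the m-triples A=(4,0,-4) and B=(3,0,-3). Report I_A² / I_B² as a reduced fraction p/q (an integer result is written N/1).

Same 6,1,7: normalisation and zero-m 3j drop out of the ratio.
A: Δ: 0! 12! 2! / 15! → 1/1365; sum: t=0:+1/7257600 = 1/7257600; 3j²(6 1 7; 4 0 -4) = Δ·Π!·Σ² = 11/455  (sign -1)
B: Δ: 0! 12! 2! / 15! → 1/1365; sum: t=0:+1/2177280 = 1/2177280; 3j²(6 1 7; 3 0 -3) = Δ·Π!·Σ² = 8/273  (sign +1)
I_A²/I_B² = (11/455)/(8/273) = 33/40

33/40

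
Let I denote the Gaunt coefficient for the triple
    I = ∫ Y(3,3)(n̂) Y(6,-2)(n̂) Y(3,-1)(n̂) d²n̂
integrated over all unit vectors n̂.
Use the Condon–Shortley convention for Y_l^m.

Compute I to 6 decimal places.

Checks pass: Σm=0; 12 even; l₃=3∈[3,9].
(2·3+1)(2·6+1)(2·3+1) = 637
Δ: 6! 0! 6! / 13! → 1/12012
sum: t=3:−1/1296 = -1/1296
3j²(3 6 3; 0 0 0) = Δ·Π!·Σ² = 100/3003  (sign +1)
sum: t=0:+1/34560 = 1/34560
3j²(3 6 3; 3 -2 -1) = Δ·Π!·Σ² = 1/429  (sign +1)
combine: 4πI² = 637·100/3003·1/429 = 700/14157
take √, sign +1: I = 0.06272757

0.062728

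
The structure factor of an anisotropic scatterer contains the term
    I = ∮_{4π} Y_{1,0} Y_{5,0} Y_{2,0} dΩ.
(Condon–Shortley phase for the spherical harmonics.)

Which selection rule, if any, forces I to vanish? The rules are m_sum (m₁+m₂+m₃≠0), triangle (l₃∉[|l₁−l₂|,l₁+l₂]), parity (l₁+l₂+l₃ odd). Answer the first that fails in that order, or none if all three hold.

triangle

azimuthal sum: 0 + 0 + 0 = 0  ✓
4 ≤ 2 ≤ 6 (triangle on l)  ✗
L = 1 + 5 + 2 = 8 (even)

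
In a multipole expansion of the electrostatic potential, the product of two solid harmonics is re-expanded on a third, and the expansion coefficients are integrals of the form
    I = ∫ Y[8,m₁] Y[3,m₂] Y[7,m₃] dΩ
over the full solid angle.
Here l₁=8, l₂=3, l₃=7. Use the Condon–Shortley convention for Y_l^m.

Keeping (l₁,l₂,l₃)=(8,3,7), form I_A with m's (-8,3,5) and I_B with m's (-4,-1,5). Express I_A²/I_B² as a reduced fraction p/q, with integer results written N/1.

Same 8,3,7: normalisation and zero-m 3j drop out of the ratio.
A: Δ: 4! 12! 2! / 19! → 1/5290740; sum: t=4:+1/22992076800 = 1/22992076800; 3j²(8 3 7; -8 3 5) = Δ·Π!·Σ² = 5/969  (sign +1)
B: Δ: 4! 12! 2! / 19! → 1/5290740; sum: t=0:+1/22992076800 t=1:−1/239500800 t=2:+1/58060800 = 43/3284582400; 3j²(8 3 7; -4 -1 5) = Δ·Π!·Σ² = 12943/755820  (sign +1)
I_A²/I_B² = (5/969)/(12943/755820) = 3900/12943

3900/12943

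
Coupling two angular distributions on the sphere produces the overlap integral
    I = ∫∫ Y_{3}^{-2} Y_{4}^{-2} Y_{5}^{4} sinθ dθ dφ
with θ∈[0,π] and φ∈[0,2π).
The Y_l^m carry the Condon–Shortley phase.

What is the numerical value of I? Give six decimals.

0.143343

Checks pass: Σm=0; 12 even; l₃=5∈[1,7].
(2·3+1)(2·4+1)(2·5+1) = 693
Δ: 2! 4! 6! / 13! → 1/180180
sum: t=0:+1/576 t=1:−1/144 t=2:+1/576 = -1/288
3j²(3 4 5; 0 0 0) = Δ·Π!·Σ² = 20/1001  (sign +1)
sum: t=1:−1/2880 t=2:+1/8640 = -1/4320
3j²(3 4 5; -2 -2 4) = Δ·Π!·Σ² = 8/429  (sign +1)
combine: 4πI² = 693·20/1001·8/429 = 480/1859
take √, sign +1: I = 0.14334284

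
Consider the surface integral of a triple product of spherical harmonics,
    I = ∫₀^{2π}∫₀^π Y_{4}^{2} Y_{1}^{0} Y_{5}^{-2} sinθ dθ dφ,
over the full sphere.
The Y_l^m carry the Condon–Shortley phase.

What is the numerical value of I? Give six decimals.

0.225034

Rules hold: Σm=0, L=10 even, 3≤5≤5.
N = 9·3·11 = 297
Δ = 0!·8!·2!/11! = 1/495
Racah Σ t=0..0: t=0:+1/576 = 1/576
⇒ 3j(4 1 5; 0 0 0)² = 5/99, sgn -1
Racah Σ t=0..0: t=0:+1/1440 = 1/1440
⇒ 3j(4 1 5; 2 0 -2)² = 7/165, sgn -1
4πI² = N·(3j₀)²·(3jₘ)² = 7/11
I = +1·√(0.636364/4π) = 0.22503380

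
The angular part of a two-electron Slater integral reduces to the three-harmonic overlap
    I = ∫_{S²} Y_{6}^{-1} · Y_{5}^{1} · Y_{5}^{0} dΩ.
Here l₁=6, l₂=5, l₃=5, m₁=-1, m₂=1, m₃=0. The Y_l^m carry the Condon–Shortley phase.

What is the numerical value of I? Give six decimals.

-0.072607

Rules hold: Σm=0, L=16 even, 1≤5≤11.
N = 13·11·11 = 1573
Δ = 6!·6!·4!/17! = 1/28588560
Racah Σ t=1..5: t=1:−1/345600 t=2:+1/13824 t=3:−1/5184 t=4:+1/13824 t=5:−1/345600 = -7/129600
⇒ 3j(6 5 5; 0 0 0)² = 80/7293, sgn +1
Racah Σ t=2..6: t=2:+1/138240 t=3:−1/10368 t=4:+1/6912 t=5:−1/34560 t=6:+1/2073600 = 7/259200
⇒ 3j(6 5 5; -1 1 0)² = 28/7293, sgn -1
4πI² = N·(3j₀)²·(3jₘ)² = 2240/33813
I = -1·√(0.0662467/4π) = -0.07260679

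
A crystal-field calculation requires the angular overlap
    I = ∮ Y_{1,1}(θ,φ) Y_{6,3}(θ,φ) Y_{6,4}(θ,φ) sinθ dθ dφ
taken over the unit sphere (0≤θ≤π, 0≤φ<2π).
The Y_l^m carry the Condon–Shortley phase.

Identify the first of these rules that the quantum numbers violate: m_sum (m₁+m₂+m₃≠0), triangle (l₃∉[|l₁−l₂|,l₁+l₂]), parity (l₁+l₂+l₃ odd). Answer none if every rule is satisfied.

Σmᵢ = 8  ✗
l₃∈[|l₁−l₂|,l₁+l₂]=[5,7], have l₃=6
Σlᵢ = 13 ⇒ odd

m_sum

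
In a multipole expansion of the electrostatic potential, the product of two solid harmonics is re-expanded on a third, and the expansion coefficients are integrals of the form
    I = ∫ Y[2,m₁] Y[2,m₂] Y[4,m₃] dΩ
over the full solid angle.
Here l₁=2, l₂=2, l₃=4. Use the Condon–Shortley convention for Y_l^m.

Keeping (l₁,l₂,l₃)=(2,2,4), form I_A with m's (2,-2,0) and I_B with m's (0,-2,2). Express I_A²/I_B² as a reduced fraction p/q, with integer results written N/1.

Same 2,2,4: normalisation and zero-m 3j drop out of the ratio.
A: Δ: 0! 4! 4! / 9! → 1/630; sum: t=0:+1/576 = 1/576; 3j²(2 2 4; 2 -2 0) = Δ·Π!·Σ² = 1/630  (sign +1)
B: Δ: 0! 4! 4! / 9! → 1/630; sum: t=0:+1/96 = 1/96; 3j²(2 2 4; 0 -2 2) = Δ·Π!·Σ² = 1/42  (sign +1)
I_A²/I_B² = (1/630)/(1/42) = 1/15

1/15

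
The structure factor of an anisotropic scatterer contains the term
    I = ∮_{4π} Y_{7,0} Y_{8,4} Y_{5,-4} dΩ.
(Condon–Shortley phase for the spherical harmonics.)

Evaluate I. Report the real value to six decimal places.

-0.028786

Rules hold: Σm=0, L=20 even, 1≤5≤15.
N = 15·17·11 = 2805
Δ = 10!·4!·6!/21! = 1/814773960
Racah Σ t=3..7: t=3:−1/87091200 t=4:+1/4976640 t=5:−1/2073600 t=6:+1/4976640 t=7:−1/87091200 = -1/9676800
⇒ 3j(7 8 5; 0 0 0)² = 360/46189, sgn +1
Racah Σ t=6..7: t=6:+1/74649600 t=7:−1/87091200 = 1/522547200
⇒ 3j(7 8 5; 0 4 -4)² = 2/4199, sgn -1
4πI² = N·(3j₀)²·(3jₘ)² = 10800/1037153
I = -1·√(0.0104131/4π) = -0.02878628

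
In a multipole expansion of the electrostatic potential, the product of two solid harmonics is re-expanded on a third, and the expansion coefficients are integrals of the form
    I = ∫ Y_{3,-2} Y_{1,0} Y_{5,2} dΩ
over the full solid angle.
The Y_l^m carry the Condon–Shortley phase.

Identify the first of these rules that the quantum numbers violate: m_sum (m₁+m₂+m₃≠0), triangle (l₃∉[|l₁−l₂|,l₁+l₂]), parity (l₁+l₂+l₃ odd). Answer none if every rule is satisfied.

triangle

Σmᵢ = 0  ✓
l₃∈[|l₁−l₂|,l₁+l₂]=[2,4], have l₃=5  ✗
Σlᵢ = 9 ⇒ odd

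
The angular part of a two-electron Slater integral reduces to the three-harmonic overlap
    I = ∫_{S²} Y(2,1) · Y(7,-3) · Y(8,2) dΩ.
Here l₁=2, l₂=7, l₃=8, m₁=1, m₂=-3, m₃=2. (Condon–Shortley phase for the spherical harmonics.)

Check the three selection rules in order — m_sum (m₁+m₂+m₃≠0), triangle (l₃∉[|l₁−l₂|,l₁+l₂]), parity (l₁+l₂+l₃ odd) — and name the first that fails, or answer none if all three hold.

azimuthal sum: 1 − 3 + 2 = 0  ✓
5 ≤ 8 ≤ 9 (triangle on l)  ✓
L = 2 + 7 + 8 = 17 (odd)  ✗

parity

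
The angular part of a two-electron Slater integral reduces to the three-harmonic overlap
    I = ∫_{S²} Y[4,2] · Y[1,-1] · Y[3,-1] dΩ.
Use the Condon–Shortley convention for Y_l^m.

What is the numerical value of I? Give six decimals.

0.238414

m-sum 0 ✓  L=8 even ✓  3≤3≤5 ✓
Π(2lᵢ+1) = 9×3×7 = 189
triangle coeff Δ(4,1,3) = 1/252
Σ_t [1,1]: t=1:−1/36 = -1/36
(3j)²=4/63 [(4 1 3; 0 0 0)], sign=+1
Σ_t [0,0]: t=0:+1/96 = 1/96
(3j)²=5/84 [(4 1 3; 2 -1 -1)], sign=+1
⇒ 4πI² = 5/7
I = (+1)√(5/7/(4π)) = 0.23841361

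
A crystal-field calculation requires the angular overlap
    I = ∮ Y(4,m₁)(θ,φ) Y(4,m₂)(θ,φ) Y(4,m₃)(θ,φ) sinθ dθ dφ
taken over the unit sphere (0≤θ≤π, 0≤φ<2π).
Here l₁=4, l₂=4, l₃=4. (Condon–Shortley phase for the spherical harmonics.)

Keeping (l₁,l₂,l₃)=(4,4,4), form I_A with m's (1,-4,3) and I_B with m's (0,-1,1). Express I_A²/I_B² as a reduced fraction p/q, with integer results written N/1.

Same 4,4,4: normalisation and zero-m 3j drop out of the ratio.
A: Δ: 4! 4! 4! / 13! → 1/450450; sum: t=0:+1/3456 = 1/3456; 3j²(4 4 4; 1 -4 3) = Δ·Π!·Σ² = 35/1287  (sign -1)
B: Δ: 4! 4! 4! / 13! → 1/450450; sum: t=0:+1/3456 t=1:−1/144 t=2:+1/96 t=3:−1/864 = 1/384; 3j²(4 4 4; 0 -1 1) = Δ·Π!·Σ² = 9/2002  (sign -1)
I_A²/I_B² = (35/1287)/(9/2002) = 490/81

490/81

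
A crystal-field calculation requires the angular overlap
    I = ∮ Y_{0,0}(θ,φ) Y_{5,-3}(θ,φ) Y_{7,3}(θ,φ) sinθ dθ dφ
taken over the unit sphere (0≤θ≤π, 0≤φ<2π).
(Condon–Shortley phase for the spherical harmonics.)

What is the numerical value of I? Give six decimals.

|0−5|≤7≤0+5 violated ⇒ I = 0

0.000000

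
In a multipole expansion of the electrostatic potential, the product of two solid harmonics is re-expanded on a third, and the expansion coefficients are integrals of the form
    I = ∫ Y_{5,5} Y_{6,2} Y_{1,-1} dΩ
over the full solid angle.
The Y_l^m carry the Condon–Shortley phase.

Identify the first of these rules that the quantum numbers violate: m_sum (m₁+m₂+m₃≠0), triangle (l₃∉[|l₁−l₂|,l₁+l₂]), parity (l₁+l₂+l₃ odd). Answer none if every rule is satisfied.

m₁+m₂+m₃ = 5 + 2 − 1 = 6  ✗
triangle: |5−6|=1 ≤ l₃=1 ≤ 5+6=11
parity: l₁+l₂+l₃ = 12 is even

m_sum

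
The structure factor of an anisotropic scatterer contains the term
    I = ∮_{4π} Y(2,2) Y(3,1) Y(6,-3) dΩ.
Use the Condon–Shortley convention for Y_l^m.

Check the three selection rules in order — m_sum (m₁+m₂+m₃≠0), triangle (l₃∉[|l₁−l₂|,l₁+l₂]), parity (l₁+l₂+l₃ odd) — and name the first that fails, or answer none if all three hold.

Σmᵢ = 0  ✓
l₃∈[|l₁−l₂|,l₁+l₂]=[1,5], have l₃=6  ✗
Σlᵢ = 11 ⇒ odd

triangle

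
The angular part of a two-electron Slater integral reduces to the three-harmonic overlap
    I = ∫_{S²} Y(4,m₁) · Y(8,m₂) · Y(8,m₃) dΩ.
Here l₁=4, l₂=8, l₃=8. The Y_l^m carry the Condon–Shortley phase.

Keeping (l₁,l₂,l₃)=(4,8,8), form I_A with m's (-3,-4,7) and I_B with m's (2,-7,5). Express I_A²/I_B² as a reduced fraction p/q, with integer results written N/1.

121/182

l's match ⇒ only the (l;m) 3-j factors differ between A and B.
A: triangle coeff Δ(4,8,8) = 1/185175900; Σ_t [3,4]: t=3:−1/5748019200 t=4:+1/68976230400 = -1/6270566400; (3j)²=121/11628 [(4 8 8; -3 -4 7)], sign=+1
B: triangle coeff Δ(4,8,8) = 1/185175900; Σ_t [0,1]: t=0:+1/3832012800 t=1:−1/17244057600 = 1/4926873600; (3j)²=91/5814 [(4 8 8; 2 -7 5)], sign=-1
I_A²/I_B² = (121/11628)/(91/5814) = 121/182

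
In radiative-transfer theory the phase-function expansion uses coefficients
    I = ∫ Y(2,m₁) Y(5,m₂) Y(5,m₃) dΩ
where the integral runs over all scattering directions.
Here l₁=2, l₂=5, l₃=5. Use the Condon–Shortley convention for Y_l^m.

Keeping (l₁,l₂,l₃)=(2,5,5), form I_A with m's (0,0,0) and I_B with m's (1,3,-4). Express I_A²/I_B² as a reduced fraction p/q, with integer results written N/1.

100/147

Shared (l₁,l₂,l₃)=(2,5,5): N and (l;000)² cancel in I_A²/I_B².
A: Δ = 2!·2!·8!/13! = 1/38610; Racah Σ t=0..2: t=0:+1/2880 t=1:−1/576 t=2:+1/2880 = -1/960; ⇒ 3j(2 5 5; 0 0 0)² = 10/429, sgn +1
B: Δ = 2!·2!·8!/13! = 1/38610; Racah Σ t=0..1: t=0:+1/80640 t=1:−1/10080 = -1/11520; ⇒ 3j(2 5 5; 1 3 -4)² = 49/1430, sgn +1
I_A²/I_B² = (10/429)/(49/1430) = 100/147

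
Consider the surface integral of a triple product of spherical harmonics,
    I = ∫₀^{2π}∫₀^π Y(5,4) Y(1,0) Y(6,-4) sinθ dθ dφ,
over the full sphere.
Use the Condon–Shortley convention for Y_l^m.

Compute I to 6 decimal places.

0.182727

Rules hold: Σm=0, L=12 even, 4≤6≤6.
N = 11·3·13 = 429
Δ = 0!·10!·2!/13! = 1/858
Racah Σ t=0..0: t=0:+1/14400 = 1/14400
⇒ 3j(5 1 6; 0 0 0)² = 6/143, sgn +1
Racah Σ t=0..0: t=0:+1/362880 = 1/362880
⇒ 3j(5 1 6; 4 0 -4)² = 10/429, sgn +1
4πI² = N·(3j₀)²·(3jₘ)² = 60/143
I = +1·√(0.41958/4π) = 0.18272698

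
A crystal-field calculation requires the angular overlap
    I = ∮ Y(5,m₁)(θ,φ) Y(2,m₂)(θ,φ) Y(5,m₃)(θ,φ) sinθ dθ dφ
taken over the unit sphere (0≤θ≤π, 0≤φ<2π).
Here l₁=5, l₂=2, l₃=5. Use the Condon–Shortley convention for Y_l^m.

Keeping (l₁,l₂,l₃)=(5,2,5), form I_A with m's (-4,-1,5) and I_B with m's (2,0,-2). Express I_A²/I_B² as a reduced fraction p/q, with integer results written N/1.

15/4

Same 5,2,5: normalisation and zero-m 3j drop out of the ratio.
A: Δ: 2! 8! 2! / 13! → 1/38610; sum: t=1:−1/80640 = -1/80640; 3j²(5 2 5; -4 -1 5) = Δ·Π!·Σ² = 9/286  (sign -1)
B: Δ: 2! 8! 2! / 13! → 1/38610; sum: t=0:+1/2880 t=1:−1/1440 t=2:+1/20160 = -1/3360; 3j²(5 2 5; 2 0 -2) = Δ·Π!·Σ² = 6/715  (sign +1)
I_A²/I_B² = (9/286)/(6/715) = 15/4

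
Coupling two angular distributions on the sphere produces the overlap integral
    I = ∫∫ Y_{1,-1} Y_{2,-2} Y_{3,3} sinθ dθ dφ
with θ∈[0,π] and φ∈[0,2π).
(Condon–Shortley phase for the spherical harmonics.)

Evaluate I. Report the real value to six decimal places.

Rules hold: Σm=0, L=6 even, 1≤3≤3.
N = 3·5·7 = 105
Δ = 0!·2!·4!/7! = 1/105
Racah Σ t=0..0: t=0:+1/4 = 1/4
⇒ 3j(1 2 3; 0 0 0)² = 3/35, sgn -1
Racah Σ t=0..0: t=0:+1/48 = 1/48
⇒ 3j(1 2 3; -1 -2 3)² = 1/7, sgn +1
4πI² = N·(3j₀)²·(3jₘ)² = 9/7
I = -1·√(1.28571/4π) = -0.31986543

-0.319865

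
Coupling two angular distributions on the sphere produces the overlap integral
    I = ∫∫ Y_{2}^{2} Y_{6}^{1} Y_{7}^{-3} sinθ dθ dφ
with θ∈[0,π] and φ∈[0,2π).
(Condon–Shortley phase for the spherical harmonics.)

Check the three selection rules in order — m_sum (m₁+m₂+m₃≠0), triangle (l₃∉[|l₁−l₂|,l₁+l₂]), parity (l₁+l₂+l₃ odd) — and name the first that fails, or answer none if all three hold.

parity

m₁+m₂+m₃ = 2 + 1 − 3 = 0  ✓
triangle: |2−6|=4 ≤ l₃=7 ≤ 2+6=8  ✓
parity: l₁+l₂+l₃ = 15 is odd  ✗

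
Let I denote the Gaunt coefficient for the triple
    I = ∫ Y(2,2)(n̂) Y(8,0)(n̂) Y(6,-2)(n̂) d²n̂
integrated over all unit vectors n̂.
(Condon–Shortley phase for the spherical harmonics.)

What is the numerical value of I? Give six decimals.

Checks pass: Σm=0; 16 even; l₃=6∈[6,10].
(2·2+1)(2·8+1)(2·6+1) = 1105
Δ: 4! 0! 12! / 17! → 1/30940
sum: t=2:+1/2073600 = 1/2073600
3j²(2 8 6; 0 0 0) = Δ·Π!·Σ² = 28/1105  (sign +1)
sum: t=0:+1/23224320 = 1/23224320
3j²(2 8 6; 2 0 -2) = Δ·Π!·Σ² = 1/442  (sign +1)
combine: 4πI² = 1105·28/1105·1/442 = 14/221
take √, sign +1: I = 0.07100075

0.071001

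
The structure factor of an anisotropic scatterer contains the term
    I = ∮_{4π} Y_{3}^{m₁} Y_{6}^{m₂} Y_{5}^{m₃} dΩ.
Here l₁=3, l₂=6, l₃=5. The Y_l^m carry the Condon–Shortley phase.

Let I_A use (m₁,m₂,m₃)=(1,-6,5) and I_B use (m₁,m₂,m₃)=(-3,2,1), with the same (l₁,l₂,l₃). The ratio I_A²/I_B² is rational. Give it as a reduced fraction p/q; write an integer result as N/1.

99/70

l's match ⇒ only the (l;m) 3-j factors differ between A and B.
A: triangle coeff Δ(3,6,5) = 1/675675; Σ_t [0,0]: t=0:+1/1935360 = 1/1935360; (3j)²=3/91 [(3 6 5; 1 -6 5)], sign=+1
B: triangle coeff Δ(3,6,5) = 1/675675; Σ_t [4,4]: t=4:+1/27648 = 1/27648; (3j)²=10/429 [(3 6 5; -3 2 1)], sign=+1
I_A²/I_B² = (3/91)/(10/429) = 99/70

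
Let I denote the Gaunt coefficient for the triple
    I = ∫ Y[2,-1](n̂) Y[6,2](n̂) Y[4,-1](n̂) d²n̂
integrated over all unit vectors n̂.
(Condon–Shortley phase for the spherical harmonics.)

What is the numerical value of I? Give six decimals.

m-sum 0 ✓  L=12 even ✓  4≤4≤8 ✓
Π(2lᵢ+1) = 5×13×9 = 585
triangle coeff Δ(2,6,4) = 1/6435
Σ_t [2,2]: t=2:+1/2304 = 1/2304
(3j)²=5/143 [(2 6 4; 0 0 0)], sign=+1
Σ_t [3,3]: t=3:−1/4320 = -1/4320
(3j)²=224/6435 [(2 6 4; -1 2 -1)], sign=+1
⇒ 4πI² = 1120/1573
I = (+1)√(1120/1573/(4π)) = 0.23803440

0.238034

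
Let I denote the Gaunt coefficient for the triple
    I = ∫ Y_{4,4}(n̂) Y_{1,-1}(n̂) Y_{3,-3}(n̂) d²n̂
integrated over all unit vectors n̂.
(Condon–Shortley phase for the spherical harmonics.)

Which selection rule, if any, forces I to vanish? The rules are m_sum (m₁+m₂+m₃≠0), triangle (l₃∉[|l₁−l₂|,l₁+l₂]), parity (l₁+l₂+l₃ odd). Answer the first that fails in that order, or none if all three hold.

none

azimuthal sum: 4 − 1 − 3 = 0  ✓
3 ≤ 3 ≤ 5 (triangle on l)  ✓
L = 4 + 1 + 3 = 8 (even)  ✓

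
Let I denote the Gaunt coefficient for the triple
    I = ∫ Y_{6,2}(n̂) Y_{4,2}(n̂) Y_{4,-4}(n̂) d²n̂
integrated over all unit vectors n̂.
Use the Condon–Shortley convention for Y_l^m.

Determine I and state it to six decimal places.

-0.110189

Rules hold: Σm=0, L=14 even, 2≤4≤10.
N = 13·9·9 = 1053
Δ = 6!·6!·2!/15! = 1/1261260
Racah Σ t=2..4: t=2:+1/4608 t=3:−1/1296 t=4:+1/4608 = -7/20736
⇒ 3j(6 4 4; 0 0 0)² = 20/1287, sgn -1
Racah Σ t=4..4: t=4:+1/69120 = 1/69120
⇒ 3j(6 4 4; 2 2 -4)² = 4/429, sgn +1
4πI² = N·(3j₀)²·(3jₘ)² = 240/1573
I = -1·√(0.152575/4π) = -0.11018851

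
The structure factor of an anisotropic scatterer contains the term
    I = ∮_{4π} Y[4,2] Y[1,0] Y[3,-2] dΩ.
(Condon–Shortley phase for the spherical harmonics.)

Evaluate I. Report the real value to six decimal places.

0.213244

Checks pass: Σm=0; 8 even; l₃=3∈[3,5].
(2·4+1)(2·1+1)(2·3+1) = 189
Δ: 2! 6! 0! / 9! → 1/252
sum: t=1:−1/36 = -1/36
3j²(4 1 3; 0 0 0) = Δ·Π!·Σ² = 4/63  (sign +1)
sum: t=1:−1/120 = -1/120
3j²(4 1 3; 2 0 -2) = Δ·Π!·Σ² = 1/21  (sign +1)
combine: 4πI² = 189·4/63·1/21 = 4/7
take √, sign +1: I = 0.21324362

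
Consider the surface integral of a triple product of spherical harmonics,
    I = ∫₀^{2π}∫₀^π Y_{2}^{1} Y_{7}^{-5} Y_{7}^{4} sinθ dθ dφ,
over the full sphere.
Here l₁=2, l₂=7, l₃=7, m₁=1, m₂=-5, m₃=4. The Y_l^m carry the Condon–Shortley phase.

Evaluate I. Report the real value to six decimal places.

Checks pass: Σm=0; 16 even; l₃=7∈[5,9].
(2·2+1)(2·7+1)(2·7+1) = 1125
Δ: 2! 2! 12! / 17! → 1/185640
sum: t=0:+1/2419200 t=1:−1/518400 t=2:+1/2419200 = -1/907200
3j²(2 7 7; 0 0 0) = Δ·Π!·Σ² = 56/3315  (sign +1)
sum: t=0:+1/14515200 t=1:−1/79833600 = 1/17740800
3j²(2 7 7; 1 -5 4) = Δ·Π!·Σ² = 729/30940  (sign -1)
combine: 4πI² = 1125·56/3315·729/30940 = 21870/48841
take √, sign -1: I = -0.18876748

-0.188767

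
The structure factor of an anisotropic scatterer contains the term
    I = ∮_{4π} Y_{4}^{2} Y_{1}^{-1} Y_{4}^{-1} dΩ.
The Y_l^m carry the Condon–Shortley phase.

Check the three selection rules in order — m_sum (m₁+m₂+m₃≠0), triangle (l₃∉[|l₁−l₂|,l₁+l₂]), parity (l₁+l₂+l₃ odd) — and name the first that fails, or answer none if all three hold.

azimuthal sum: 2 − 1 − 1 = 0  ✓
3 ≤ 4 ≤ 5 (triangle on l)  ✓
L = 4 + 1 + 4 = 9 (odd)  ✗

parity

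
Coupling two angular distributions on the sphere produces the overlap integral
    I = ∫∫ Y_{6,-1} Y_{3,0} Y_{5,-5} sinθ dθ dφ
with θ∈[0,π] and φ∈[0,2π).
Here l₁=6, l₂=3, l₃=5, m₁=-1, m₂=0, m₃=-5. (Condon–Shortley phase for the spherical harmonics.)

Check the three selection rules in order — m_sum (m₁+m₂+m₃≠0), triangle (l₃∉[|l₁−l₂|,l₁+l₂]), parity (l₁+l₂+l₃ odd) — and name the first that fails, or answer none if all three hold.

m_sum

azimuthal sum: -1 + 0 − 5 = -6  ✗
3 ≤ 5 ≤ 9 (triangle on l)
L = 6 + 3 + 5 = 14 (even)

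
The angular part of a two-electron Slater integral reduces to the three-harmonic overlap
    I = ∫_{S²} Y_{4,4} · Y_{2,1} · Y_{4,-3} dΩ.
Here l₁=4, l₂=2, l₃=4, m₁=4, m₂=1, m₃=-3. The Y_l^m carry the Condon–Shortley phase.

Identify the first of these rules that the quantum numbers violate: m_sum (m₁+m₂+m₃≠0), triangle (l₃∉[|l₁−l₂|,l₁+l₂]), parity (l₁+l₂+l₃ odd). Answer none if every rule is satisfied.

m_sum

Σmᵢ = 2  ✗
l₃∈[|l₁−l₂|,l₁+l₂]=[2,6], have l₃=4
Σlᵢ = 10 ⇒ even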